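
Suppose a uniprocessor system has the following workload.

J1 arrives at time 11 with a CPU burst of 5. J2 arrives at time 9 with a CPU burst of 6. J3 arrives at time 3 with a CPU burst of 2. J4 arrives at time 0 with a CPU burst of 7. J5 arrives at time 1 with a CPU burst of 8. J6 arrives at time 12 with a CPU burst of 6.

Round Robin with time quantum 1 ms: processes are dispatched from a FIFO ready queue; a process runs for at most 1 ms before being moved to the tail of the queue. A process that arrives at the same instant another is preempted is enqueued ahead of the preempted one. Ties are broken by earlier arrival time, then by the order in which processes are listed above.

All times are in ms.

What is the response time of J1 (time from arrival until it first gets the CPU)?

2

Gantt: | J4 0-1 | J5 1-2 | J4 2-3 | J5 3-4 | J3 4-5 | J4 5-6 | J5 6-7 | J3 7-8 | J4 8-9 | J5 9-10 | J2 10-11 | J4 11-12 | J5 12-13 | J1 13-14 | J2 14-15 | J6 15-16 | J4 16-17 | J5 17-18 | J1 18-19 | J2 19-20 | J6 20-21 | J4 21-22 | J5 22-23 | J1 23-24 | J2 24-25 | J6 25-26 | J5 26-27 | J1 27-28 | J2 28-29 | J6 29-30 | J1 30-31 | J2 31-32 | J6 32-34 |
Completion: J1=31  J2=32  J3=8  J4=22  J5=27  J6=34
Response(J1) = first start − arrival = 13 − 11 = 2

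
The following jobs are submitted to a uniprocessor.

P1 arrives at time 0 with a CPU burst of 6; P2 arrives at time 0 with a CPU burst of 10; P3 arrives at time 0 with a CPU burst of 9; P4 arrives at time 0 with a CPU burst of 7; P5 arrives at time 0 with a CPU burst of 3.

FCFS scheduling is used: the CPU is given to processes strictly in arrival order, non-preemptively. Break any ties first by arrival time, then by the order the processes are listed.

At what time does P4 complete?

Schedule: | P1 0-6 | P2 6-16 | P3 16-25 | P4 25-32 | P5 32-35 |
Completion: P1=6  P2=16  P3=25  P4=32  P5=35
Turnaround (C−A): P1=6  P2=16  P3=25  P4=32  P5=35

32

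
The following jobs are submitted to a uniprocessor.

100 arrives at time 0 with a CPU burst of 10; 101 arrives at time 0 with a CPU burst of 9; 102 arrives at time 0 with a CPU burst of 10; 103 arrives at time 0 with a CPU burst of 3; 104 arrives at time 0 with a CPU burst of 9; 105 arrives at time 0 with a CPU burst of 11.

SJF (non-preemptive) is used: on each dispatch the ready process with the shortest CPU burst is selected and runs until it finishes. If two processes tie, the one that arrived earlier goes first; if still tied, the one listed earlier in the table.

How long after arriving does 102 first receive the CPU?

31

Timeline: | 103 0-3 | 101 3-12 | 104 12-21 | 100 21-31 | 102 31-41 | 105 41-52 |
Completion: 100=31  101=12  102=41  103=3  104=21  105=52
Turnaround (C−A): 100=31  101=12  102=41  103=3  104=21  105=52
Response(102) = first start − arrival = 31 − 0 = 31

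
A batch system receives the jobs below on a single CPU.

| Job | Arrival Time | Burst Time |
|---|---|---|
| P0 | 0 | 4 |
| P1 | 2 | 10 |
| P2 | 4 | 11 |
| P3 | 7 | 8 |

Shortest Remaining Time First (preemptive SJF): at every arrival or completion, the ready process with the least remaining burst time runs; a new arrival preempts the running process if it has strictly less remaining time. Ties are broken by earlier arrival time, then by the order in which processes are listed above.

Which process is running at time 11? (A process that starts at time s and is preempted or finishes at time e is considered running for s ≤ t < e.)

P1

Timeline: | P0 0-4 | P1 4-14 | P3 14-22 | P2 22-33 |
Completion: P0=4  P1=14  P2=33  P3=22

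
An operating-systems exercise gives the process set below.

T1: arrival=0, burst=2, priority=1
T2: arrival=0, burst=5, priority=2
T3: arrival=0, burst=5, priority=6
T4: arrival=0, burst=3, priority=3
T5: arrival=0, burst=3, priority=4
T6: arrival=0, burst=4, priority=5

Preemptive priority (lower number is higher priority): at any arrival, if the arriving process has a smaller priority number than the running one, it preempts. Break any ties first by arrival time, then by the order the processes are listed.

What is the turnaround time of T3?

22

Timeline: | T1 0-2 | T2 2-7 | T4 7-10 | T5 10-13 | T6 13-17 | T3 17-22 |
Completion: T1=2  T2=7  T3=22  T4=10  T5=13  T6=17
Turnaround(T3) = completion − arrival = 22 − 0 = 22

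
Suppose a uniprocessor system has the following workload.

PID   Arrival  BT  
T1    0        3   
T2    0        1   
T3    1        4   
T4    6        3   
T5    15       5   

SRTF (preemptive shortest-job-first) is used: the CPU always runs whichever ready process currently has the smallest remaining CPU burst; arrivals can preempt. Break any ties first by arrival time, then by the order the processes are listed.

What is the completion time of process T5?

20

Gantt: | T2 0-1 | T1 1-4 | T3 4-8 | T4 8-11 | idle 11-15 | T5 15-20 |
Completion: T1=4  T2=1  T3=8  T4=11  T5=20
Turnaround (C−A): T1=4  T2=1  T3=7  T4=5  T5=5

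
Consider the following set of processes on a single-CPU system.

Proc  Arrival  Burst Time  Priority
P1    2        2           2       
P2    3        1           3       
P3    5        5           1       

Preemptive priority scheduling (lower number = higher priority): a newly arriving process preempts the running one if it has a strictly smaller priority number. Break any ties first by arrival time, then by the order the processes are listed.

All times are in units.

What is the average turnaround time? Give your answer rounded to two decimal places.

3.00

Timeline: | idle 0-2 | P1 2-4 | P2 4-5 | P3 5-10 |
Completion: P1=4  P2=5  P3=10
Turnaround (C−A): P1=2  P2=2  P3=5
Turnaround times: P1=2, P2=2, P3=5
Average turnaround = (2+2+5) / 3 = 9/3 = 3.00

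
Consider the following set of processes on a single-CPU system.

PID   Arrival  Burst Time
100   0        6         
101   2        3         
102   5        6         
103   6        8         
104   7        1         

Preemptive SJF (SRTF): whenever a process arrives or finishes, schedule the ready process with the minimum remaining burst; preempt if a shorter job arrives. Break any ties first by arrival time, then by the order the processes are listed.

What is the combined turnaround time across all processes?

43

Timeline: | 100 0-2 | 101 2-5 | 100 5-7 | 104 7-8 | 100 8-10 | 102 10-16 | 103 16-24 |
Completion: 100=10  101=5  102=16  103=24  104=8
Turnaround (C−A): 100=10  101=3  102=11  103=18  104=1
Turnaround = completion − arrival: 100=10, 101=3, 102=11, 103=18, 104=1
Total turnaround = 10 + 3 + 11 + 18 + 1 = 43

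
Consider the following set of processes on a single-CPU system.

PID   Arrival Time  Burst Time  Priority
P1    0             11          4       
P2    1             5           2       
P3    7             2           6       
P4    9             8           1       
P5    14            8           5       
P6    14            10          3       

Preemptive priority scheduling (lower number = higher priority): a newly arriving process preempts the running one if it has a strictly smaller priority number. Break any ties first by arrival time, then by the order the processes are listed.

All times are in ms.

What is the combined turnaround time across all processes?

Gantt: | P1 0-1 | P2 1-6 | P1 6-9 | P4 9-17 | P6 17-27 | P1 27-34 | P5 34-42 | P3 42-44 |
Completion: P1=34  P2=6  P3=44  P4=17  P5=42  P6=27
Turnaround (C−A): P1=34  P2=5  P3=37  P4=8  P5=28  P6=13
Turnaround = completion − arrival: P1=34, P2=5, P3=37, P4=8, P5=28, P6=13
Total turnaround = 34 + 5 + 37 + 8 + 28 + 13 = 125

125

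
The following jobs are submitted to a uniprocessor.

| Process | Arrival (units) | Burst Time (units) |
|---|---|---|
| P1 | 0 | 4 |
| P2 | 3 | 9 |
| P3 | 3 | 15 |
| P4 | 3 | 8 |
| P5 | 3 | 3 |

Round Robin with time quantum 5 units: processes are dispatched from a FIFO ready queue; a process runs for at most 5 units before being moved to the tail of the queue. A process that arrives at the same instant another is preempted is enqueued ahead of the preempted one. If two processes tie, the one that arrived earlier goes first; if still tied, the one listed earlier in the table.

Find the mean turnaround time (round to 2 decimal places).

Schedule: | P1 0-4 | P2 4-9 | P3 9-14 | P4 14-19 | P5 19-22 | P2 22-26 | P3 26-31 | P4 31-34 | P3 34-39 |
Completion: P1=4  P2=26  P3=39  P4=34  P5=22
Turnaround (C−A): P1=4  P2=23  P3=36  P4=31  P5=19
Turnaround times: P1=4, P2=23, P3=36, P4=31, P5=19
Average turnaround = (4+23+36+31+19) / 5 = 113/5 = 22.60

22.60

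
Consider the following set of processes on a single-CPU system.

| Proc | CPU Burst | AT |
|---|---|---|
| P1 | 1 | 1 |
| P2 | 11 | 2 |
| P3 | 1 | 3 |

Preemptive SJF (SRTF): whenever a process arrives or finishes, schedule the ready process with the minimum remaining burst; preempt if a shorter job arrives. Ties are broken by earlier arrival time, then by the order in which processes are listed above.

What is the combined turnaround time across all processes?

Schedule: | idle 0-1 | P1 1-2 | P2 2-3 | P3 3-4 | P2 4-14 |
Completion: P1=2  P2=14  P3=4
Turnaround (C−A): P1=1  P2=12  P3=1
Turnaround = completion − arrival: P1=1, P2=12, P3=1
Total turnaround = 1 + 12 + 1 = 14

14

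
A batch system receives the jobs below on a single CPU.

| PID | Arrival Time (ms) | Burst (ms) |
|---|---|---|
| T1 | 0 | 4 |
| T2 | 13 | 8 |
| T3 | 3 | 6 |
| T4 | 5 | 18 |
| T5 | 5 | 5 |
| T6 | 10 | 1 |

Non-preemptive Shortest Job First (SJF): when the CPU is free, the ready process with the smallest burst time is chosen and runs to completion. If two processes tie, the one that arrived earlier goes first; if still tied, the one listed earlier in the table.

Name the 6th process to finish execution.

Schedule: | T1 0-4 | T3 4-10 | T6 10-11 | T5 11-16 | T2 16-24 | T4 24-42 |
Completion: T1=4  T2=24  T3=10  T4=42  T5=16  T6=11
Turnaround (C−A): T1=4  T2=11  T3=7  T4=37  T5=11  T6=1
Finish order: T1 → T3 → T6 → T5 → T2 → T4

T4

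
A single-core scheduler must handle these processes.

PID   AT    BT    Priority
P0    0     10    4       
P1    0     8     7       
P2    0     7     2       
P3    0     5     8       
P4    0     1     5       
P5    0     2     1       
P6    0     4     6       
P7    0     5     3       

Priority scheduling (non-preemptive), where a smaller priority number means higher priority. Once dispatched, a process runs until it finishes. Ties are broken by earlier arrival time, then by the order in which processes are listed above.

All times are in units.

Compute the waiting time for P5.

Timeline: | P5 0-2 | P2 2-9 | P7 9-14 | P0 14-24 | P4 24-25 | P6 25-29 | P1 29-37 | P3 37-42 |
Completion: P0=24  P1=37  P2=9  P3=42  P4=25  P5=2  P6=29  P7=14
Waiting(P5) = turnaround − burst = 2 − 2 = 0

0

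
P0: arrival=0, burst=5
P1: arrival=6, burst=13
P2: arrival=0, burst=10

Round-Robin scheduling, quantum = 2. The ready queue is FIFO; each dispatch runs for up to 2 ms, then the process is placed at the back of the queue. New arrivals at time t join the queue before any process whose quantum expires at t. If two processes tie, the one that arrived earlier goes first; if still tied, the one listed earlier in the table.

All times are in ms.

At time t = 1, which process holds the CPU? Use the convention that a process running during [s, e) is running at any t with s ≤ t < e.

P0

Schedule: | P0 0-2 | P2 2-4 | P0 4-6 | P2 6-8 | P1 8-10 | P0 10-11 | P2 11-13 | P1 13-15 | P2 15-17 | P1 17-19 | P2 19-21 | P1 21-28 |
Completion: P0=11  P1=28  P2=21
Turnaround (C−A): P0=11  P1=22  P2=21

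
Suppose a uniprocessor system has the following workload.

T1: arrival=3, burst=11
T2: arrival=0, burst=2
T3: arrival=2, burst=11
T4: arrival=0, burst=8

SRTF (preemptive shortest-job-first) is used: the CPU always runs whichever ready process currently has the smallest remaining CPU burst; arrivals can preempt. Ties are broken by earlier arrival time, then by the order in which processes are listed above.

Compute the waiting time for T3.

Timeline: | T2 0-2 | T4 2-10 | T3 10-21 | T1 21-32 |
Completion: T1=32  T2=2  T3=21  T4=10
Turnaround (C−A): T1=29  T2=2  T3=19  T4=10
Waiting(T3) = turnaround − burst = 19 − 11 = 8

8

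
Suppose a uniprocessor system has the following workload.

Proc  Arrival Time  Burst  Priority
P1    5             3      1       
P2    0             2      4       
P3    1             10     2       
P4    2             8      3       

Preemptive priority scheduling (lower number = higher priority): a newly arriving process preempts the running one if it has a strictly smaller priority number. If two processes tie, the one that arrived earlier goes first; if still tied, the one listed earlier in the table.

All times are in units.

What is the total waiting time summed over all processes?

36

Timeline: | P2 0-1 | P3 1-5 | P1 5-8 | P3 8-14 | P4 14-22 | P2 22-23 |
Completion: P1=8  P2=23  P3=14  P4=22
Waiting = turnaround − burst: P1=0, P2=21, P3=3, P4=12
Total waiting = 0 + 21 + 3 + 12 = 36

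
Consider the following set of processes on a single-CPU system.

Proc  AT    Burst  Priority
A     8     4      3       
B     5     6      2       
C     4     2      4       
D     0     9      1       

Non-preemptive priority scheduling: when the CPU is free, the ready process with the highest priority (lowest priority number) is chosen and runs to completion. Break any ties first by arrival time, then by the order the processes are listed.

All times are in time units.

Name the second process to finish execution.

Gantt: | D 0-9 | B 9-15 | A 15-19 | C 19-21 |
Completion: A=19  B=15  C=21  D=9
Turnaround (C−A): A=11  B=10  C=17  D=9
Finish order: D → B → A → C

B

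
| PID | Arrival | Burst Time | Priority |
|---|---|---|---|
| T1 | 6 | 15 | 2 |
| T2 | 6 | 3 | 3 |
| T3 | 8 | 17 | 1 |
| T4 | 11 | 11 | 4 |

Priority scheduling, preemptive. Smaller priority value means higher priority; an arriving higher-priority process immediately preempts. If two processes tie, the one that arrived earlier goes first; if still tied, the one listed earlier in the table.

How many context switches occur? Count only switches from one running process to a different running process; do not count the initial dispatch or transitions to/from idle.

4

Gantt: | idle 0-6 | T1 6-8 | T3 8-25 | T1 25-38 | T2 38-41 | T4 41-52 |
Completion: T1=38  T2=41  T3=25  T4=52
Turnaround (C−A): T1=32  T2=35  T3=17  T4=41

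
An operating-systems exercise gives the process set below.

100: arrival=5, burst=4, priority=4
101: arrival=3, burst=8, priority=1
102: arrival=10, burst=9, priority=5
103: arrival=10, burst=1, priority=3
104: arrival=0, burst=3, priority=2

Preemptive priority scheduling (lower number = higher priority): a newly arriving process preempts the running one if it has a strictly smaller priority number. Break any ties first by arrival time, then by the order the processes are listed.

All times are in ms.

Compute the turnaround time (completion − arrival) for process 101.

8

Timeline: | 104 0-3 | 101 3-11 | 103 11-12 | 100 12-16 | 102 16-25 |
Completion: 100=16  101=11  102=25  103=12  104=3
Turnaround (C−A): 100=11  101=8  102=15  103=2  104=3
Turnaround(101) = completion − arrival = 11 − 3 = 8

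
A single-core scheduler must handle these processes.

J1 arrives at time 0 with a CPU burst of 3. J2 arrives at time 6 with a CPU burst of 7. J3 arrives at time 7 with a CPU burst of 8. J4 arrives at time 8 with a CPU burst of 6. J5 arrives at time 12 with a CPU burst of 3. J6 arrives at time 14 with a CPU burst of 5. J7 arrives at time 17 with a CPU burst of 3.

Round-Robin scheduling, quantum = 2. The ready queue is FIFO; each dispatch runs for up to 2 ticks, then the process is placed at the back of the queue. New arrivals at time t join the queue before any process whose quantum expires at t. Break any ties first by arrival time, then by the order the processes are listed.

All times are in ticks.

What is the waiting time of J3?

21

Timeline: | J1 0-3 | idle 3-6 | J2 6-8 | J3 8-10 | J4 10-12 | J2 12-14 | J3 14-16 | J5 16-18 | J4 18-20 | J6 20-22 | J2 22-24 | J3 24-26 | J7 26-28 | J5 28-29 | J4 29-31 | J6 31-33 | J2 33-34 | J3 34-36 | J7 36-37 | J6 37-38 |
Completion: J1=3  J2=34  J3=36  J4=31  J5=29  J6=38  J7=37
Turnaround (C−A): J1=3  J2=28  J3=29  J4=23  J5=17  J6=24  J7=20
Waiting(J3) = turnaround − burst = 29 − 8 = 21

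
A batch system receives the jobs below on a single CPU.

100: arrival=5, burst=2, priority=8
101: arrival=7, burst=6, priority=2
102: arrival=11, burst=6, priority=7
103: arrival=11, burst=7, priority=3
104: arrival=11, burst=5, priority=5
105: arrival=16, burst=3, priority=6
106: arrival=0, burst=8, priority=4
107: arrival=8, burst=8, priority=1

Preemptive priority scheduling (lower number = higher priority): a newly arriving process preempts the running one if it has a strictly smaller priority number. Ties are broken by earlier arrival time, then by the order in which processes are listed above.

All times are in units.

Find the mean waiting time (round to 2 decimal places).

Gantt: | 106 0-7 | 101 7-8 | 107 8-16 | 101 16-21 | 103 21-28 | 106 28-29 | 104 29-34 | 105 34-37 | 102 37-43 | 100 43-45 |
Completion: 100=45  101=21  102=43  103=28  104=34  105=37  106=29  107=16
Turnaround (C−A): 100=40  101=14  102=32  103=17  104=23  105=21  106=29  107=8
Waiting times: 100=38, 101=8, 102=26, 103=10, 104=18, 105=18, 106=21, 107=0
Average waiting = (38+8+26+10+18+18+21+0) / 8 = 139/8 = 17.38

17.38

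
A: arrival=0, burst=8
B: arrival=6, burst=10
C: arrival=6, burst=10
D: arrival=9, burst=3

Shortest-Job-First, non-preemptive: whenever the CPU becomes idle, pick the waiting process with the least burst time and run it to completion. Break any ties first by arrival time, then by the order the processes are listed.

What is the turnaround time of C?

Schedule: | A 0-8 | B 8-18 | D 18-21 | C 21-31 |
Completion: A=8  B=18  C=31  D=21
Turnaround(C) = completion − arrival = 31 − 6 = 25

25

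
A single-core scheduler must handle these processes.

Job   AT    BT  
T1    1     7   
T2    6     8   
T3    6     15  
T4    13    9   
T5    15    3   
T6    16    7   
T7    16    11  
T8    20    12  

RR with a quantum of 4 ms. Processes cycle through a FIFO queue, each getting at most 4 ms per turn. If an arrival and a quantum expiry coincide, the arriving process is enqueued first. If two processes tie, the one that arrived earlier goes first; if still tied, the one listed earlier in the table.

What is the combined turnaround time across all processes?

283

Timeline: | idle 0-1 | T1 1-8 | T2 8-12 | T3 12-16 | T2 16-20 | T4 20-24 | T5 24-27 | T6 27-31 | T7 31-35 | T3 35-39 | T8 39-43 | T4 43-47 | T6 47-50 | T7 50-54 | T3 54-58 | T8 58-62 | T4 62-63 | T7 63-66 | T3 66-69 | T8 69-73 |
Completion: T1=8  T2=20  T3=69  T4=63  T5=27  T6=50  T7=66  T8=73
Turnaround (C−A): T1=7  T2=14  T3=63  T4=50  T5=12  T6=34  T7=50  T8=53
Turnaround = completion − arrival: T1=7, T2=14, T3=63, T4=50, T5=12, T6=34, T7=50, T8=53
Total turnaround = 7 + 14 + 63 + 50 + 12 + 34 + 50 + 53 = 283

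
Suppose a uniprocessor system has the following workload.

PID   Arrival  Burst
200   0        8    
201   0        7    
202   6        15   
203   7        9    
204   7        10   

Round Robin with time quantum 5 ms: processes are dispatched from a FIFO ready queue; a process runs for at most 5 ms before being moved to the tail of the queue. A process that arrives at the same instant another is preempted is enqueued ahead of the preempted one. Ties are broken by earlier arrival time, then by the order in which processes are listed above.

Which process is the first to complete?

200

Schedule: | 200 0-5 | 201 5-10 | 200 10-13 | 202 13-18 | 203 18-23 | 204 23-28 | 201 28-30 | 202 30-35 | 203 35-39 | 204 39-44 | 202 44-49 |
Completion: 200=13  201=30  202=49  203=39  204=44
Finish order: 200 → 201 → 203 → 204 → 202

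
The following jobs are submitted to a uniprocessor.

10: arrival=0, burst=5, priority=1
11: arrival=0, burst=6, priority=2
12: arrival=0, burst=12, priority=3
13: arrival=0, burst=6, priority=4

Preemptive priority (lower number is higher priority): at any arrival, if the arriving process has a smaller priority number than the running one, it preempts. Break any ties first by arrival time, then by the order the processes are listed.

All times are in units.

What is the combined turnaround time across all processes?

Gantt: | 10 0-5 | 11 5-11 | 12 11-23 | 13 23-29 |
Completion: 10=5  11=11  12=23  13=29
Turnaround (C−A): 10=5  11=11  12=23  13=29
Turnaround = completion − arrival: 10=5, 11=11, 12=23, 13=29
Total turnaround = 5 + 11 + 23 + 29 = 68

68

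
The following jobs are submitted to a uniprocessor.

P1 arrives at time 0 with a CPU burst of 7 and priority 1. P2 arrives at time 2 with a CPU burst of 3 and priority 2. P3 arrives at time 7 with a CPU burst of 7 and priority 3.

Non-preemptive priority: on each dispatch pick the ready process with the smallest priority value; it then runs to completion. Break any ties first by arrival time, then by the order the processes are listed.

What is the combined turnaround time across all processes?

25

Schedule: | P1 0-7 | P2 7-10 | P3 10-17 |
Completion: P1=7  P2=10  P3=17
Turnaround (C−A): P1=7  P2=8  P3=10
Turnaround = completion − arrival: P1=7, P2=8, P3=10
Total turnaround = 7 + 8 + 10 = 25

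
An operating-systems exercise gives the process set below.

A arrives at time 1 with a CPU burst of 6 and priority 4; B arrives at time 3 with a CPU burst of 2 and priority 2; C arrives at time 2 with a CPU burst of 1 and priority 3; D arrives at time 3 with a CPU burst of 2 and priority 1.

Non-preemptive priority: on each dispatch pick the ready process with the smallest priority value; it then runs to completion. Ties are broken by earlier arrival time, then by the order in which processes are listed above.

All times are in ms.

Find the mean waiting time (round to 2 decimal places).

4.75

Timeline: | idle 0-1 | A 1-7 | D 7-9 | B 9-11 | C 11-12 |
Completion: A=7  B=11  C=12  D=9
Turnaround (C−A): A=6  B=8  C=10  D=6
Waiting times: A=0, B=6, C=9, D=4
Average waiting = (0+6+9+4) / 4 = 19/4 = 4.75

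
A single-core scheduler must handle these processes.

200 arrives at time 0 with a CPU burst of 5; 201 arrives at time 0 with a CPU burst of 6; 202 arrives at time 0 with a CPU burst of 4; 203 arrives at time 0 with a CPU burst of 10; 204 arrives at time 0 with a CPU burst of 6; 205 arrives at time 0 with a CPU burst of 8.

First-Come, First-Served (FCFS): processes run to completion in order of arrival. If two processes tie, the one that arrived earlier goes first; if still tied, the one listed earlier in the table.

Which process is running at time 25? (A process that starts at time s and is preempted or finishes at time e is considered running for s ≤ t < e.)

Gantt: | 200 0-5 | 201 5-11 | 202 11-15 | 203 15-25 | 204 25-31 | 205 31-39 |
Completion: 200=5  201=11  202=15  203=25  204=31  205=39
Turnaround (C−A): 200=5  201=11  202=15  203=25  204=31  205=39

204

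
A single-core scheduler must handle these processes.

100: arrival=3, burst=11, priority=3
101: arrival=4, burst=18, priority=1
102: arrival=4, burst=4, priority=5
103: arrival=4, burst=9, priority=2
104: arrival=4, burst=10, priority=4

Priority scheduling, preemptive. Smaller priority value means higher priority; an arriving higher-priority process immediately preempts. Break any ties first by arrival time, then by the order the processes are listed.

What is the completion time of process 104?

Timeline: | idle 0-3 | 100 3-4 | 101 4-22 | 103 22-31 | 100 31-41 | 104 41-51 | 102 51-55 |
Completion: 100=41  101=22  102=55  103=31  104=51

51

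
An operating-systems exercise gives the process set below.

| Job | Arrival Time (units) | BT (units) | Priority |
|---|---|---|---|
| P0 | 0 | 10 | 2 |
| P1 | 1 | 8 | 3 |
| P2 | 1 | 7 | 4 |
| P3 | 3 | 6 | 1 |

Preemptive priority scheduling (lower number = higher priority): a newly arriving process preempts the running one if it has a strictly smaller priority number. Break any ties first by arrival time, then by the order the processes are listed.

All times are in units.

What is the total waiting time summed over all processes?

Gantt: | P0 0-3 | P3 3-9 | P0 9-16 | P1 16-24 | P2 24-31 |
Completion: P0=16  P1=24  P2=31  P3=9
Turnaround (C−A): P0=16  P1=23  P2=30  P3=6
Waiting = turnaround − burst: P0=6, P1=15, P2=23, P3=0
Total waiting = 6 + 15 + 23 + 0 = 44

44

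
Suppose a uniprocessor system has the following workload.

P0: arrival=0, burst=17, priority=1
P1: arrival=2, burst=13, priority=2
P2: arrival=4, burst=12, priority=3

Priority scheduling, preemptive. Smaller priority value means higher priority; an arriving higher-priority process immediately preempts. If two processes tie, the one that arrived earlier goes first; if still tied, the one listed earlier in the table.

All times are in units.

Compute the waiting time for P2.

Timeline: | P0 0-17 | P1 17-30 | P2 30-42 |
Completion: P0=17  P1=30  P2=42
Waiting(P2) = turnaround − burst = 38 − 12 = 26

26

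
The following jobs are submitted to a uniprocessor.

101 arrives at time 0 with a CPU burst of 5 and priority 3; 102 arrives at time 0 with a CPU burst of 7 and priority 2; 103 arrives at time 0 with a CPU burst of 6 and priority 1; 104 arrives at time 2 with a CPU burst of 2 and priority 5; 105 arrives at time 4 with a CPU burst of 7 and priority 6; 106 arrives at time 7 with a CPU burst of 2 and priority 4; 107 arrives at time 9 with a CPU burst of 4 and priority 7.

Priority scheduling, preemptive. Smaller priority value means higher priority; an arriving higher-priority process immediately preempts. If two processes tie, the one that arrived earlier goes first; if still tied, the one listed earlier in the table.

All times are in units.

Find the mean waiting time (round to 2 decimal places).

12.29

Gantt: | 103 0-6 | 102 6-13 | 101 13-18 | 106 18-20 | 104 20-22 | 105 22-29 | 107 29-33 |
Completion: 101=18  102=13  103=6  104=22  105=29  106=20  107=33
Waiting times: 101=13, 102=6, 103=0, 104=18, 105=18, 106=11, 107=20
Average waiting = (13+6+0+18+18+11+20) / 7 = 86/7 = 12.29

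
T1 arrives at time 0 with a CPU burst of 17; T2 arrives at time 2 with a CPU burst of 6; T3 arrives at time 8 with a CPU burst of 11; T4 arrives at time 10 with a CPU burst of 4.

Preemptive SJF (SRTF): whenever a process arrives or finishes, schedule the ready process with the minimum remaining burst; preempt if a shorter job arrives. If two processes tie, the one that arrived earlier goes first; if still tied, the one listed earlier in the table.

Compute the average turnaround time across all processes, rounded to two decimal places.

15.75

Timeline: | T1 0-2 | T2 2-8 | T3 8-10 | T4 10-14 | T3 14-23 | T1 23-38 |
Completion: T1=38  T2=8  T3=23  T4=14
Turnaround (C−A): T1=38  T2=6  T3=15  T4=4
Turnaround times: T1=38, T2=6, T3=15, T4=4
Average turnaround = (38+6+15+4) / 4 = 63/4 = 15.75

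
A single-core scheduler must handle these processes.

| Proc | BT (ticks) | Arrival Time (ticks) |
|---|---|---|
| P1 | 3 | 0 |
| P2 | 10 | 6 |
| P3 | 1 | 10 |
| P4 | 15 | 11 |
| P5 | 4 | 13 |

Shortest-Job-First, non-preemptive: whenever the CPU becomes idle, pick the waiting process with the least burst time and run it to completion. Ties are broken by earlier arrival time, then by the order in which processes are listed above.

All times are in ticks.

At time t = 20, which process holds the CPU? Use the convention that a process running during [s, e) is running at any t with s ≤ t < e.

P5

Timeline: | P1 0-3 | idle 3-6 | P2 6-16 | P3 16-17 | P5 17-21 | P4 21-36 |
Completion: P1=3  P2=16  P3=17  P4=36  P5=21
Turnaround (C−A): P1=3  P2=10  P3=7  P4=25  P5=8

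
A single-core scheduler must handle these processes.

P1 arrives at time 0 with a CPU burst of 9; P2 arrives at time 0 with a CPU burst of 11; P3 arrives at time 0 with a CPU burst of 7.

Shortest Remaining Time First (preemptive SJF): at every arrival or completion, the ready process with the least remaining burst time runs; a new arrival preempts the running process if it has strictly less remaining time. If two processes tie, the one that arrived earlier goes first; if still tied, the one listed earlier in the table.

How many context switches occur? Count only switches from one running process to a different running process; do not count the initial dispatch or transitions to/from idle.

2

Timeline: | P3 0-7 | P1 7-16 | P2 16-27 |
Completion: P1=16  P2=27  P3=7
Turnaround (C−A): P1=16  P2=27  P3=7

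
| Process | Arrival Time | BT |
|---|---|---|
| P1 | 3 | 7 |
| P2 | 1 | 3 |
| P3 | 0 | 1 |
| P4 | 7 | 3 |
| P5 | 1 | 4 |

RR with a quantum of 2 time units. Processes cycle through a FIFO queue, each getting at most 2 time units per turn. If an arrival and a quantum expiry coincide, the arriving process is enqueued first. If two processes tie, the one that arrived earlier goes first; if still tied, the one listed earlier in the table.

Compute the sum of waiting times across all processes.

Gantt: | P3 0-1 | P2 1-3 | P5 3-5 | P1 5-7 | P2 7-8 | P5 8-10 | P4 10-12 | P1 12-14 | P4 14-15 | P1 15-18 |
Completion: P1=18  P2=8  P3=1  P4=15  P5=10
Turnaround (C−A): P1=15  P2=7  P3=1  P4=8  P5=9
Waiting = turnaround − burst: P1=8, P2=4, P3=0, P4=5, P5=5
Total waiting = 8 + 4 + 0 + 5 + 5 = 22

22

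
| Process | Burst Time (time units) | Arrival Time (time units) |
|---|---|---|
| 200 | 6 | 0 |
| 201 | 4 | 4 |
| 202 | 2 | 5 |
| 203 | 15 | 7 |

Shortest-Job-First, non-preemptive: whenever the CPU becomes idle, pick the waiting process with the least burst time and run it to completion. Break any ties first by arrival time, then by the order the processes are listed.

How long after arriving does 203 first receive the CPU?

Schedule: | 200 0-6 | 202 6-8 | 201 8-12 | 203 12-27 |
Completion: 200=6  201=12  202=8  203=27
Turnaround (C−A): 200=6  201=8  202=3  203=20
Response(203) = first start − arrival = 12 − 7 = 5

5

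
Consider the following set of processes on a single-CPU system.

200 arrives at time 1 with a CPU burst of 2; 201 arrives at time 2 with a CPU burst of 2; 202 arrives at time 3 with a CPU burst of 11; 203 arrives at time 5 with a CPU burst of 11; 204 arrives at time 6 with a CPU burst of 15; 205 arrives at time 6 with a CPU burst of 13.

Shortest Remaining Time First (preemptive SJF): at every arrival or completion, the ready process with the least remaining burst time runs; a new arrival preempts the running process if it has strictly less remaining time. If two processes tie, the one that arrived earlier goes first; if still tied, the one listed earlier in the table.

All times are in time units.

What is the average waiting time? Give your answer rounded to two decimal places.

Gantt: | idle 0-1 | 200 1-3 | 201 3-5 | 202 5-16 | 203 16-27 | 205 27-40 | 204 40-55 |
Completion: 200=3  201=5  202=16  203=27  204=55  205=40
Waiting times: 200=0, 201=1, 202=2, 203=11, 204=34, 205=21
Average waiting = (0+1+2+11+34+21) / 6 = 69/6 = 11.50

11.50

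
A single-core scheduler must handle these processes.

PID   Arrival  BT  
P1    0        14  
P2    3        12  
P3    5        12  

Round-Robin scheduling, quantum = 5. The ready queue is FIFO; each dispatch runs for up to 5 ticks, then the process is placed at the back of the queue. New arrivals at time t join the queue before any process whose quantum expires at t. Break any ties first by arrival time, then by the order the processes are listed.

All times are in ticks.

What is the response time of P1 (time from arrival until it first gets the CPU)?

0

Schedule: | P1 0-5 | P2 5-10 | P3 10-15 | P1 15-20 | P2 20-25 | P3 25-30 | P1 30-34 | P2 34-36 | P3 36-38 |
Completion: P1=34  P2=36  P3=38
Response(P1) = first start − arrival = 0 − 0 = 0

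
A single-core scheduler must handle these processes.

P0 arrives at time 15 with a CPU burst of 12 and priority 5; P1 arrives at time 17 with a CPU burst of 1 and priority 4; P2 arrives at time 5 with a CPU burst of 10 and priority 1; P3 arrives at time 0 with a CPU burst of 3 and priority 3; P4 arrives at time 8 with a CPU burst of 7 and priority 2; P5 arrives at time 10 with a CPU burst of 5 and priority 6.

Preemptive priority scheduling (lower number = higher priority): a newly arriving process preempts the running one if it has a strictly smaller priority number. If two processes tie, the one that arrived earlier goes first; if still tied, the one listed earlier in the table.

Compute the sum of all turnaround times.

83

Schedule: | P3 0-3 | idle 3-5 | P2 5-15 | P4 15-22 | P1 22-23 | P0 23-35 | P5 35-40 |
Completion: P0=35  P1=23  P2=15  P3=3  P4=22  P5=40
Turnaround (C−A): P0=20  P1=6  P2=10  P3=3  P4=14  P5=30
Turnaround = completion − arrival: P0=20, P1=6, P2=10, P3=3, P4=14, P5=30
Total turnaround = 20 + 6 + 10 + 3 + 14 + 30 = 83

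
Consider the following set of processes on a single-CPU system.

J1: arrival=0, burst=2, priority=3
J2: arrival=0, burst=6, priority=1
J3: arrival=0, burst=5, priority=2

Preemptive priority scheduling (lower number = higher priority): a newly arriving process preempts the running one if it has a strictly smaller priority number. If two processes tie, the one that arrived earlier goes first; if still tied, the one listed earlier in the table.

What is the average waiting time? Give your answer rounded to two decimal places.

Schedule: | J2 0-6 | J3 6-11 | J1 11-13 |
Completion: J1=13  J2=6  J3=11
Waiting times: J1=11, J2=0, J3=6
Average waiting = (11+0+6) / 3 = 17/3 = 5.67

5.67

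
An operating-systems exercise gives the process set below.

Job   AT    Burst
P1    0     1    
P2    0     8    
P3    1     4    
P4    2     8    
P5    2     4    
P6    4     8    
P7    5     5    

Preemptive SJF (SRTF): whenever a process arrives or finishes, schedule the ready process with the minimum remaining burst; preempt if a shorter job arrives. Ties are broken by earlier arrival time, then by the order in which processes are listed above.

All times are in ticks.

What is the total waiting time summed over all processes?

67

Gantt: | P1 0-1 | P3 1-5 | P5 5-9 | P7 9-14 | P2 14-22 | P4 22-30 | P6 30-38 |
Completion: P1=1  P2=22  P3=5  P4=30  P5=9  P6=38  P7=14
Turnaround (C−A): P1=1  P2=22  P3=4  P4=28  P5=7  P6=34  P7=9
Waiting = turnaround − burst: P1=0, P2=14, P3=0, P4=20, P5=3, P6=26, P7=4
Total waiting = 0 + 14 + 0 + 20 + 3 + 26 + 4 = 67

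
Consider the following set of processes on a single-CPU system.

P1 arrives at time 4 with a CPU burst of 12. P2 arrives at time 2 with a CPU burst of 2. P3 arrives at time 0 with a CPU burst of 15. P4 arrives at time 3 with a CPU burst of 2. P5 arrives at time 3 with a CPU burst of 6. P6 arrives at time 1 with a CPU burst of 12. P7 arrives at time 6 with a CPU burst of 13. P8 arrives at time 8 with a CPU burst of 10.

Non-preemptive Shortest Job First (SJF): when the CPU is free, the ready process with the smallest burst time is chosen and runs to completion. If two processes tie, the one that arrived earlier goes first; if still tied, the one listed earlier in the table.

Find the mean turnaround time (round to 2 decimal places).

32.75

Gantt: | P3 0-15 | P2 15-17 | P4 17-19 | P5 19-25 | P8 25-35 | P6 35-47 | P1 47-59 | P7 59-72 |
Completion: P1=59  P2=17  P3=15  P4=19  P5=25  P6=47  P7=72  P8=35
Turnaround (C−A): P1=55  P2=15  P3=15  P4=16  P5=22  P6=46  P7=66  P8=27
Turnaround times: P1=55, P2=15, P3=15, P4=16, P5=22, P6=46, P7=66, P8=27
Average turnaround = (55+15+15+16+22+46+66+27) / 8 = 262/8 = 32.75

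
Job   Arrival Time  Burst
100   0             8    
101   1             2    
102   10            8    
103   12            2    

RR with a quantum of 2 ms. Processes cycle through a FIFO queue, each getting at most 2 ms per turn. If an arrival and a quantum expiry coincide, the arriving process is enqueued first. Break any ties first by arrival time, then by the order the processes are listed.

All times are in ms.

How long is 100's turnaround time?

Gantt: | 100 0-2 | 101 2-4 | 100 4-10 | 102 10-12 | 103 12-14 | 102 14-20 |
Completion: 100=10  101=4  102=20  103=14
Turnaround (C−A): 100=10  101=3  102=10  103=2
Turnaround(100) = completion − arrival = 10 − 0 = 10

10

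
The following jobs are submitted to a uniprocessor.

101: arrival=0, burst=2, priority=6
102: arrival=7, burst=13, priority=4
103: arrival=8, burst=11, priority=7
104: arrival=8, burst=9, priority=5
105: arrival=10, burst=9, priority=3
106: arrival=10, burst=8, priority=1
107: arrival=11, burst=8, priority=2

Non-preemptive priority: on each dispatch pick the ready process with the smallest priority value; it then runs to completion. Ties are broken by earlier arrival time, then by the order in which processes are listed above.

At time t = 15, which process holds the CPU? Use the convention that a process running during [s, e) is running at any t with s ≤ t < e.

102

Gantt: | 101 0-2 | idle 2-7 | 102 7-20 | 106 20-28 | 107 28-36 | 105 36-45 | 104 45-54 | 103 54-65 |
Completion: 101=2  102=20  103=65  104=54  105=45  106=28  107=36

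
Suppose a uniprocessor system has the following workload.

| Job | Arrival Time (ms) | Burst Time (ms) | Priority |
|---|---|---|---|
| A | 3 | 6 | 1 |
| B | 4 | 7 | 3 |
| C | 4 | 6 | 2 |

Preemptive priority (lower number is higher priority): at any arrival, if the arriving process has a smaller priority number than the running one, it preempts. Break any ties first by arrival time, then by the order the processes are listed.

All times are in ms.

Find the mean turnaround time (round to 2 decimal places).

Schedule: | idle 0-3 | A 3-9 | C 9-15 | B 15-22 |
Completion: A=9  B=22  C=15
Turnaround (C−A): A=6  B=18  C=11
Turnaround times: A=6, B=18, C=11
Average turnaround = (6+18+11) / 3 = 35/3 = 11.67

11.67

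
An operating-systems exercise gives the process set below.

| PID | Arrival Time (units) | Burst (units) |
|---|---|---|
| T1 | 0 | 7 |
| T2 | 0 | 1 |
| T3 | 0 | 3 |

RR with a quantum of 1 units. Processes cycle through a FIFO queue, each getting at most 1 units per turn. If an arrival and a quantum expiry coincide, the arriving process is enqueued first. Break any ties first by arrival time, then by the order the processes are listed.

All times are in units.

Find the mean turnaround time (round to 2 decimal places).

6.67

Timeline: | T1 0-1 | T2 1-2 | T3 2-3 | T1 3-4 | T3 4-5 | T1 5-6 | T3 6-7 | T1 7-11 |
Completion: T1=11  T2=2  T3=7
Turnaround times: T1=11, T2=2, T3=7
Average turnaround = (11+2+7) / 3 = 20/3 = 6.67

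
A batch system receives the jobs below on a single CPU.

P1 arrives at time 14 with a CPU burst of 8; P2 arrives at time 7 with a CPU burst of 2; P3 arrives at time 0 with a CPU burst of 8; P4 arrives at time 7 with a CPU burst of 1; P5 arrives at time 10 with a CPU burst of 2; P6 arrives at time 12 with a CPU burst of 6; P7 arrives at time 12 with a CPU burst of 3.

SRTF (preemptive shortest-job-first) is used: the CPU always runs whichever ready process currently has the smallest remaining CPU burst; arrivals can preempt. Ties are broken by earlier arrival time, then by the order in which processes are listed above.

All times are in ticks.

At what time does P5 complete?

Gantt: | P3 0-8 | P4 8-9 | P2 9-11 | P5 11-13 | P7 13-16 | P6 16-22 | P1 22-30 |
Completion: P1=30  P2=11  P3=8  P4=9  P5=13  P6=22  P7=16
Turnaround (C−A): P1=16  P2=4  P3=8  P4=2  P5=3  P6=10  P7=4

13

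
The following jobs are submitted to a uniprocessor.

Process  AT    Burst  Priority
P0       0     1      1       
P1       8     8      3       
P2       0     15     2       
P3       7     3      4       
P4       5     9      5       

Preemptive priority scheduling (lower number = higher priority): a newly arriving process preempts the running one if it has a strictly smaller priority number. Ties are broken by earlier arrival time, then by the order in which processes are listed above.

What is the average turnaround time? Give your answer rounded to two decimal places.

16.80

Timeline: | P0 0-1 | P2 1-16 | P1 16-24 | P3 24-27 | P4 27-36 |
Completion: P0=1  P1=24  P2=16  P3=27  P4=36
Turnaround (C−A): P0=1  P1=16  P2=16  P3=20  P4=31
Turnaround times: P0=1, P1=16, P2=16, P3=20, P4=31
Average turnaround = (1+16+16+20+31) / 5 = 84/5 = 16.80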